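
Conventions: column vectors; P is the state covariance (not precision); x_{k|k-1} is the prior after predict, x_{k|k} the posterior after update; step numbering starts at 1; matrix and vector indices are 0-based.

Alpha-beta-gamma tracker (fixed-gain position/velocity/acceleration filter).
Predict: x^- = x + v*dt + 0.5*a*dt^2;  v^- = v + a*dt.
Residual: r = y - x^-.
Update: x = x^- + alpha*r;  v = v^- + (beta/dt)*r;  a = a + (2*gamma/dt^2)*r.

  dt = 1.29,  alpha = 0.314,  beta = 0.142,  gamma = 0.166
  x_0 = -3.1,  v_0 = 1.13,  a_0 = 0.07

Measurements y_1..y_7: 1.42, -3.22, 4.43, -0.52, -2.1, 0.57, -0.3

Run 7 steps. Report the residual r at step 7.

resid = 6.7365

step 1: x_pred=-1.5841  r=3.0041  x^+=-0.6408  v^+=1.5510  a^+=0.6693
step 2: x_pred=1.9169  r=-5.1369  x^+=0.3039  v^+=1.8490  a^+=-0.3555
step 3: x_pred=2.3933  r=2.0367  x^+=3.0328  v^+=1.6145  a^+=0.0508
step 4: x_pred=5.1578  r=-5.6778  x^+=3.3750  v^+=1.0551  a^+=-1.0819
step 5: x_pred=3.8359  r=-5.9359  x^+=1.9720  v^+=-0.9940  a^+=-2.2662
step 6: x_pred=-1.1959  r=1.7659  x^+=-0.6414  v^+=-3.7230  a^+=-1.9139
step 7: x_pred=-7.0365  r=6.7365  x^+=-4.9212  v^+=-5.4504  a^+=-0.5699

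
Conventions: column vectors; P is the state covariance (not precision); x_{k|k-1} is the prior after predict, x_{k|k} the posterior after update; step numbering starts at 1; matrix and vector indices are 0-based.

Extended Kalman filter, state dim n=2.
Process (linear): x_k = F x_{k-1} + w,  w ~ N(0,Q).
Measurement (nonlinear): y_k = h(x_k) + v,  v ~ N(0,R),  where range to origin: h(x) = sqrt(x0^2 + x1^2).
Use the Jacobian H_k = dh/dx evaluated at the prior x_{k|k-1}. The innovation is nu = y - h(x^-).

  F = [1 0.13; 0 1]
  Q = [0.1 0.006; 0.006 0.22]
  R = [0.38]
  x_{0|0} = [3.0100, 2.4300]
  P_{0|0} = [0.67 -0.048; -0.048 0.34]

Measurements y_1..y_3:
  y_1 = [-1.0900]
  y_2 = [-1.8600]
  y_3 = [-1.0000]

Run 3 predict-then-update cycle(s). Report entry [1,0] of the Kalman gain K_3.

step 1: x^-=[3.3259, 2.4300]  P^-=[0.7633 0.0022; 0.0022 0.5600]  H_jac=[0.8074 0.5899]  S=[1.0746]  K=[0.5747; 0.3091]  nu=[-5.2090]  x^+=[0.3322, 0.8200]  P^+=[0.4083 -0.1887; -0.1887 0.4573]
step 2: x^-=[0.4388, 0.8200]  P^-=[0.4670 -0.1232; -0.1232 0.6773]  H_jac=[0.4718 0.8817]  S=[0.9080]  K=[0.1230; 0.5937]  nu=[-2.7900]  x^+=[0.0956, -0.8364]  P^+=[0.4533 -0.1895; -0.1895 0.3573]
step 3: x^-=[-0.0131, -0.8364]  P^-=[0.5100 -0.1371; -0.1371 0.5773]  H_jac=[-0.0157 -0.9999]  S=[0.9530]  K=[0.1354; -0.6035]  nu=[-1.8365]  x^+=[-0.2619, 0.2718]  P^+=[0.4925 -0.0592; -0.0592 0.2303]

K[1,0] = -0.6035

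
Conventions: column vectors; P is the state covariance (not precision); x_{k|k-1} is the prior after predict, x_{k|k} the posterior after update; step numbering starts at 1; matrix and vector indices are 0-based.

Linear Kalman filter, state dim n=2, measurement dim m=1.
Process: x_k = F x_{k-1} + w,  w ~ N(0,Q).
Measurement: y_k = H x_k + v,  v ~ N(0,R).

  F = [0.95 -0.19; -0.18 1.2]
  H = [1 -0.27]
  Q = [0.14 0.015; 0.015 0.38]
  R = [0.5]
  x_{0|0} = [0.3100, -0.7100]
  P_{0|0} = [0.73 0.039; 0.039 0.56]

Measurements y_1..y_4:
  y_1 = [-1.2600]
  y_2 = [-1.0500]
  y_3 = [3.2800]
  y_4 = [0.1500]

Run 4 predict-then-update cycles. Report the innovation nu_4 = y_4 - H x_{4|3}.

step 1: x^-=[0.4294, -0.9078]  P^-=[0.8050 -0.1917; -0.1917 1.1932]  S=[1.4955]  K=[0.5729; -0.3436]  nu=[-1.9345]  x^+=[-0.6788, -0.2431]  P^+=[0.3142 0.1027; 0.1027 1.0166]
step 2: x^-=[-0.5987, -0.1695]  P^-=[0.4232 -0.1499; -0.1499 1.8098]  S=[1.1361]  K=[0.4081; -0.5621]  nu=[-0.4970]  x^+=[-0.8016, 0.1099]  P^+=[0.2339 0.1107; 0.1107 1.4508]
step 3: x^-=[-0.7824, 0.2762]  P^-=[0.3636 -0.2258; -0.2258 2.4289]  S=[1.1626]  K=[0.3652; -0.7584]  nu=[4.1369]  x^+=[0.7283, -2.8611]  P^+=[0.2085 0.0961; 0.0961 1.7603]
step 4: x^-=[1.2355, -3.5644]  P^-=[0.3571 -0.3092; -0.3092 2.8801]  S=[1.2340]  K=[0.3570; -0.8807]  nu=[-2.0479]  x^+=[0.5044, -1.7608]  P^+=[0.1998 0.0788; 0.0788 1.9229]

innov = [-2.0479]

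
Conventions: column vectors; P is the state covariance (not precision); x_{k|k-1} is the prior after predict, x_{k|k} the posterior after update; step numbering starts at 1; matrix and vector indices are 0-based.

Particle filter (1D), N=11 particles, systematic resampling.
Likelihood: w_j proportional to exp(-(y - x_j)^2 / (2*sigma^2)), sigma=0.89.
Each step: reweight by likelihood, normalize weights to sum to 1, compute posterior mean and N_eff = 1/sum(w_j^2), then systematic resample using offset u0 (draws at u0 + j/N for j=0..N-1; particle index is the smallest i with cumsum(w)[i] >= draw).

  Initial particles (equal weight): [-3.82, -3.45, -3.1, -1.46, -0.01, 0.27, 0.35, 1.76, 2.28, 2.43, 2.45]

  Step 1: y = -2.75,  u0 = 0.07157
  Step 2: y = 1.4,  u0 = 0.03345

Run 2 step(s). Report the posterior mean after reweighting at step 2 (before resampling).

post_mean = -1.4618

step 1: w=[0.1935, 0.2925, 0.3689, 0.1394, 0.0035, 0.0013, 0.0009, 0.0000, 0.0000, 0.0000, 0.0000]  mean=-3.0948  Neff=3.5900  idx=[0, 0, 1, 1, 1, 2, 2, 2, 2, 3, 3]
step 2: w=[0.0000, 0.0000, 0.0000, 0.0000, 0.0000, 0.0002, 0.0002, 0.0002, 0.0002, 0.4995, 0.4995]  mean=-1.4618  Neff=2.0043  idx=[9, 9, 9, 9, 9, 9, 10, 10, 10, 10, 10]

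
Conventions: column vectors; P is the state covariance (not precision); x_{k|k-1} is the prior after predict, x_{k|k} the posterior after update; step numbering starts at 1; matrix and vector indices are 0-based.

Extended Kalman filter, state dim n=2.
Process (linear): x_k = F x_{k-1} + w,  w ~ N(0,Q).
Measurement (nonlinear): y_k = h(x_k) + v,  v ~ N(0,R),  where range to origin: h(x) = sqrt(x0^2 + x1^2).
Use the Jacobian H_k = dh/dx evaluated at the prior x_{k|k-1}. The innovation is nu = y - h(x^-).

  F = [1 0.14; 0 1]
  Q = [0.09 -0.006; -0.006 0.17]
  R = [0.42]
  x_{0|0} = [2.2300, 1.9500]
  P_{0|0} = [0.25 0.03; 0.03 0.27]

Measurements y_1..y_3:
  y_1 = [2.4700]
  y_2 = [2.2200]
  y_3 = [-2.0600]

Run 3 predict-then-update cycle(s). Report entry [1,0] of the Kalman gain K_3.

step 1: x^-=[2.5030, 1.9500]  P^-=[0.3537 0.0618; 0.0618 0.4400]  H_jac=[0.7889 0.6146]  S=[0.8662]  K=[0.3660; 0.3685]  nu=[-0.7029]  x^+=[2.2458, 1.6910]  P^+=[0.2377 -0.0550; -0.0550 0.3224]
step 2: x^-=[2.4825, 1.6910]  P^-=[0.3186 -0.0159; -0.0159 0.4924]  H_jac=[0.8265 0.5630]  S=[0.7789]  K=[0.3266; 0.3391]  nu=[-0.7837]  x^+=[2.2265, 1.4253]  P^+=[0.2355 -0.1021; -0.1021 0.4029]
step 3: x^-=[2.4261, 1.4253]  P^-=[0.3048 -0.0517; -0.0517 0.5729]  H_jac=[0.8622 0.5065]  S=[0.7484]  K=[0.3162; 0.3281]  nu=[-4.8738]  x^+=[0.8851, -0.1740]  P^+=[0.2300 -0.1294; -0.1294 0.4923]

K[1,0] = 0.3281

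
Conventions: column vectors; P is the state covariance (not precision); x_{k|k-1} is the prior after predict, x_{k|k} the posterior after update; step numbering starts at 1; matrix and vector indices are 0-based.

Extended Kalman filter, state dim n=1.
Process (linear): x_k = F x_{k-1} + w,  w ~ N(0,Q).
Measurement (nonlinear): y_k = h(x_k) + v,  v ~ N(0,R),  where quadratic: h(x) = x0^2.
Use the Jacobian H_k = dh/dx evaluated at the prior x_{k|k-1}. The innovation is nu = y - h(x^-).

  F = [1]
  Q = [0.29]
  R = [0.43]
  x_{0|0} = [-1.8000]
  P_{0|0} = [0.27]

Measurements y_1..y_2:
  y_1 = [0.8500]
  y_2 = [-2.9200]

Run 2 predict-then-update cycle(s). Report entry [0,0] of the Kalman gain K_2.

K[0,0] = -0.3428

step 1: x^-=[-1.8000]  P^-=[0.5600]  H_jac=[-3.6000]  S=[7.6876]  K=[-0.2622]  nu=[-2.3900]  x^+=[-1.1732]  P^+=[0.0313]
step 2: x^-=[-1.1732]  P^-=[0.3213]  H_jac=[-2.3465]  S=[2.1992]  K=[-0.3428]  nu=[-4.2965]  x^+=[0.2998]  P^+=[0.0628]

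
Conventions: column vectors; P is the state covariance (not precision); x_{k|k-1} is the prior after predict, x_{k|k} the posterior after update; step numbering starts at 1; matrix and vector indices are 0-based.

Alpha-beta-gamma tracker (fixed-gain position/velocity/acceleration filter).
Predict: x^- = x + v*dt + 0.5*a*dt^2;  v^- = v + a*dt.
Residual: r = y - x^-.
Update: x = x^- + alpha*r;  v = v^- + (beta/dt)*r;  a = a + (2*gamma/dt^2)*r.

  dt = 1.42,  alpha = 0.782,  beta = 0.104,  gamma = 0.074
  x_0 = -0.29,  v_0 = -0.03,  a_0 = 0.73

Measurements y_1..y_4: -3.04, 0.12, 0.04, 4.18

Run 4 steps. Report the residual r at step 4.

resid = 0.2811

step 1: x_pred=0.4034  r=-3.4434  x^+=-2.2893  v^+=0.7544  a^+=0.4773
step 2: x_pred=-0.7369  r=0.8569  x^+=-0.0668  v^+=1.4949  a^+=0.5402
step 3: x_pred=2.6005  r=-2.5605  x^+=0.5982  v^+=2.0744  a^+=0.3522
step 4: x_pred=3.8989  r=0.2811  x^+=4.1187  v^+=2.5951  a^+=0.3729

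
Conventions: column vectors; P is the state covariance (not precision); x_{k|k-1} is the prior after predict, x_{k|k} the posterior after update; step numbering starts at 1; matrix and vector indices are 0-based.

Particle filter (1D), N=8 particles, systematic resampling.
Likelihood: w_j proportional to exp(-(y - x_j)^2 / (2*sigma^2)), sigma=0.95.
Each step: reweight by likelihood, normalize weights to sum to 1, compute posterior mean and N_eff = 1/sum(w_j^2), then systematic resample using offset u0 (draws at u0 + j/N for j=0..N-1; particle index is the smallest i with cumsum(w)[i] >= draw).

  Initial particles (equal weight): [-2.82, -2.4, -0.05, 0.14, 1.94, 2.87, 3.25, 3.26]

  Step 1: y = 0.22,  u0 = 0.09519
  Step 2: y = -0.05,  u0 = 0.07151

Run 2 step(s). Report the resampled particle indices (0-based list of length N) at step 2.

step 1: w=[0.0027, 0.0101, 0.4342, 0.4505, 0.0878, 0.0092, 0.0028, 0.0027]  mean=0.2242  Neff=2.5038  idx=[2, 2, 2, 3, 3, 3, 3, 4]
step 2: w=[0.1422, 0.1422, 0.1422, 0.1394, 0.1394, 0.1394, 0.1394, 0.0159]  mean=0.0875  Neff=7.2135  idx=[0, 1, 2, 3, 4, 4, 5, 6]

resampled_idx = [0, 1, 2, 3, 4, 4, 5, 6]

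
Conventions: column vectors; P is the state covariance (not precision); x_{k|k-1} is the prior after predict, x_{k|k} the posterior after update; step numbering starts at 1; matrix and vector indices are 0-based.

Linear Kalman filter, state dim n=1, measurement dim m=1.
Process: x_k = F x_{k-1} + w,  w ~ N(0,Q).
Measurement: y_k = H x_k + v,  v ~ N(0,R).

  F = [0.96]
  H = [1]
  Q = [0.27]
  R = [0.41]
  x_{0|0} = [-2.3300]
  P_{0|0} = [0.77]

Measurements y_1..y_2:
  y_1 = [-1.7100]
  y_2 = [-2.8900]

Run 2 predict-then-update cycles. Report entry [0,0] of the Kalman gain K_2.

step 1: x^-=[-2.2368]  P^-=[0.9796]  S=[1.3896]  K=[0.7050]  nu=[0.5268]  x^+=[-1.8654]  P^+=[0.2890]
step 2: x^-=[-1.7908]  P^-=[0.5364]  S=[0.9464]  K=[0.5668]  nu=[-1.0992]  x^+=[-2.4138]  P^+=[0.2324]

K[0,0] = 0.5668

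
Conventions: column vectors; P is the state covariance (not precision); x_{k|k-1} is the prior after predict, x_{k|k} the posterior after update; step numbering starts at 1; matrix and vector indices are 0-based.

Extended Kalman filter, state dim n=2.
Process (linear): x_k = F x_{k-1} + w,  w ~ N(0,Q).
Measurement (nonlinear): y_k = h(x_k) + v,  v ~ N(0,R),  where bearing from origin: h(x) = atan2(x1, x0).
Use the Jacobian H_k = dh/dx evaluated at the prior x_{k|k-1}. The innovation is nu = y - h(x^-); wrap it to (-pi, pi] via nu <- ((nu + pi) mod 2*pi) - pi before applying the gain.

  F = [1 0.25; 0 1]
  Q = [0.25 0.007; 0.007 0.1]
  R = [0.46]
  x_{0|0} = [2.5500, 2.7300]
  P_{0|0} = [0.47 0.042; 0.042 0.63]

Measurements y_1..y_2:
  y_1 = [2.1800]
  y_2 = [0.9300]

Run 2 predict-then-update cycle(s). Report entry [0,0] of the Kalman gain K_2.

step 1: x^-=[3.2325, 2.7300]  P^-=[0.7804 0.2065; 0.2065 0.7300]  H_jac=[-0.1525 0.1806]  S=[0.4906]  K=[-0.1666; 0.2045]  nu=[1.4787]  x^+=[2.9862, 3.0324]  P^+=[0.7668 0.2232; 0.2232 0.7095]
step 2: x^-=[3.7443, 3.0324]  P^-=[1.1727 0.4076; 0.4076 0.8095]  H_jac=[-0.1306 0.1613]  S=[0.4839]  K=[-0.1807; 0.1598]  nu=[0.2493]  x^+=[3.6992, 3.0722]  P^+=[1.1569 0.4216; 0.4216 0.7971]

K[0,0] = -0.1807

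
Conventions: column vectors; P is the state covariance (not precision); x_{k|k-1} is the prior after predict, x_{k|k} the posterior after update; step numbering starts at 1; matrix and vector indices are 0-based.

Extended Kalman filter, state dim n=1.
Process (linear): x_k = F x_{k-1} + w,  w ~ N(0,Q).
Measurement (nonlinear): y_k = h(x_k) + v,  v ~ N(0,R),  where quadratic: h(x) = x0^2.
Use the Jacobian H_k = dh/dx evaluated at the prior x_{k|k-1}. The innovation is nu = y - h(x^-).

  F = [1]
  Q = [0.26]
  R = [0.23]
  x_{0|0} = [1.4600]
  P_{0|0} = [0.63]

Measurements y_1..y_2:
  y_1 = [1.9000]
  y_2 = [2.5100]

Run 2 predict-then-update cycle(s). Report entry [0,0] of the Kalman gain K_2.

step 1: x^-=[1.4600]  P^-=[0.8900]  H_jac=[2.9200]  S=[7.8185]  K=[0.3324]  nu=[-0.2316]  x^+=[1.3830]  P^+=[0.0262]
step 2: x^-=[1.3830]  P^-=[0.2862]  H_jac=[2.7660]  S=[2.4196]  K=[0.3272]  nu=[0.5973]  x^+=[1.5784]  P^+=[0.0272]

K[0,0] = 0.3272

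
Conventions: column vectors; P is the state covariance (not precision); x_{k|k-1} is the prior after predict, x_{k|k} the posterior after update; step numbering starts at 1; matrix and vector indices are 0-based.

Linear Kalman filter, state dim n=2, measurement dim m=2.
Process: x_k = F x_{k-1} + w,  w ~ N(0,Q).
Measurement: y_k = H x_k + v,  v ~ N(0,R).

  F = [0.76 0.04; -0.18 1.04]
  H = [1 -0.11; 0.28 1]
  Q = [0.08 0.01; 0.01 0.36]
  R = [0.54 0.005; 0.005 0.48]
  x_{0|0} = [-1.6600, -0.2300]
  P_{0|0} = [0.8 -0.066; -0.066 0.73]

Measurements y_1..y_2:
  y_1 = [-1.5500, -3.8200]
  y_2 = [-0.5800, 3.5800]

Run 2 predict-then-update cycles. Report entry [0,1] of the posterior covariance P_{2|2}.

step 1: x^-=[-1.2708, 0.0596]  P^-=[0.5392 -0.1208; -0.1208 1.2002]  S=[1.1203 -0.0931; -0.0931 1.6548]  K=[0.4970 0.0462; -0.1679 0.6954]  nu=[-0.2726, -3.5238]  x^+=[-1.5692, -2.3450]  P^+=[0.2632 -0.0490; -0.0490 0.3467]
step 2: x^-=[-1.2864, -2.1564]  P^-=[0.2296 -0.0500; -0.0500 0.7619]  S=[0.7898 -0.0630; -0.0630 1.2319]  K=[0.2998 0.0269; -0.1215 0.6009]  nu=[0.4692, 6.0966]  x^+=[-0.9815, 1.4500]  P^+=[0.1587 -0.0300; -0.0300 0.2962]

P_post[0,1] = -0.0300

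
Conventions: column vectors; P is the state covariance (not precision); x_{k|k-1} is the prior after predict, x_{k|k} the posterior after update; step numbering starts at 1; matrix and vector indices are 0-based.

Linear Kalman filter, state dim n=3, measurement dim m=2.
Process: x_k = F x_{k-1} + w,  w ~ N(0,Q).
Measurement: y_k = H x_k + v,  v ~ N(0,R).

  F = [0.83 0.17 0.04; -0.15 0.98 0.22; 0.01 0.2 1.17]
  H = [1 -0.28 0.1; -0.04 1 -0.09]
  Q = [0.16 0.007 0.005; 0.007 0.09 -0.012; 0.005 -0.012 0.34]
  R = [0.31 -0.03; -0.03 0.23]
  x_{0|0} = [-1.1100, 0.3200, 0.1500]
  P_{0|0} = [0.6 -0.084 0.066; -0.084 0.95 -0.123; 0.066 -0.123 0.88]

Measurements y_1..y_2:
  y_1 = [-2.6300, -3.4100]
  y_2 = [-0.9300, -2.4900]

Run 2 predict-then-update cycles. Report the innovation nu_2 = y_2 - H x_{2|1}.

innov = [1.1337, -0.2395]

step 1: x^-=[-0.8609, 0.5131, 0.2284]  P^-=[0.5812 0.0344 0.1080; 0.0344 1.0258 0.2436; 0.1080 0.2436 1.5263]  S=[0.9756 -0.2991; -0.2991 1.2232]  K=[0.6457 0.1590; 0.0184 0.8240; 0.2409 0.1422]  nu=[-1.6483, -3.9370]  x^+=[-2.5513, -2.7615, -0.7286]  P^+=[0.2049 0.0225 -0.0324; 0.0225 0.2039 0.1561; -0.0324 0.1561 1.4655]
step 2: x^-=[-2.6161, -2.4838, -1.4303]  P^-=[0.3157 0.0523 0.0868; 0.0523 0.4242 0.5959; 0.0868 0.5959 2.4266]  S=[0.6380 -0.0639; -0.0639 0.5636]  K=[0.4969 0.1129; 0.0553 0.6601; 0.3250 0.7005]  nu=[1.1337, -0.2395]  x^+=[-2.0799, -2.5792, -1.2296]  P^+=[0.1582 0.0141 -0.0362; 0.0141 0.1813 0.3400; -0.0362 0.3400 2.1118]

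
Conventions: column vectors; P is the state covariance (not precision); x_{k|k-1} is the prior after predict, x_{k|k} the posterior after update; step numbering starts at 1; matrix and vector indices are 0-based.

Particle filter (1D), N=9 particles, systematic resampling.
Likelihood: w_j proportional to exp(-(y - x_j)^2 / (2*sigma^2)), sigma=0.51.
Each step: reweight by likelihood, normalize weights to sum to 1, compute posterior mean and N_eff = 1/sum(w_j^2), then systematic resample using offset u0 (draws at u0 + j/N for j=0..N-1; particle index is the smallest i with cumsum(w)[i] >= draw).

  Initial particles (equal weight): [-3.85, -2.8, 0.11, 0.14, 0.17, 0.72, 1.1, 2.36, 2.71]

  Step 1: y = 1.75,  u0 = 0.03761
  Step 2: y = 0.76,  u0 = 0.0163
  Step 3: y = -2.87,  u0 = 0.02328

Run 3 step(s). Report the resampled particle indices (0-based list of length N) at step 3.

step 1: w=[0.0000, 0.0000, 0.0045, 0.0055, 0.0066, 0.1038, 0.3540, 0.3900, 0.1356]  mean=1.7545  Neff=3.2605  idx=[5, 6, 6, 6, 7, 7, 7, 7, 8]
step 2: w=[0.2907, 0.2335, 0.2335, 0.2335, 0.0021, 0.0021, 0.0021, 0.0021, 0.0002]  mean=1.0005  Neff=4.0299  idx=[0, 0, 0, 1, 1, 2, 2, 3, 3]
step 3: w=[0.3307, 0.3307, 0.3307, 0.0013, 0.0013, 0.0013, 0.0013, 0.0013, 0.0013]  mean=0.7230  Neff=3.0480  idx=[0, 0, 0, 1, 1, 1, 2, 2, 2]

resampled_idx = [0, 0, 0, 1, 1, 1, 2, 2, 2]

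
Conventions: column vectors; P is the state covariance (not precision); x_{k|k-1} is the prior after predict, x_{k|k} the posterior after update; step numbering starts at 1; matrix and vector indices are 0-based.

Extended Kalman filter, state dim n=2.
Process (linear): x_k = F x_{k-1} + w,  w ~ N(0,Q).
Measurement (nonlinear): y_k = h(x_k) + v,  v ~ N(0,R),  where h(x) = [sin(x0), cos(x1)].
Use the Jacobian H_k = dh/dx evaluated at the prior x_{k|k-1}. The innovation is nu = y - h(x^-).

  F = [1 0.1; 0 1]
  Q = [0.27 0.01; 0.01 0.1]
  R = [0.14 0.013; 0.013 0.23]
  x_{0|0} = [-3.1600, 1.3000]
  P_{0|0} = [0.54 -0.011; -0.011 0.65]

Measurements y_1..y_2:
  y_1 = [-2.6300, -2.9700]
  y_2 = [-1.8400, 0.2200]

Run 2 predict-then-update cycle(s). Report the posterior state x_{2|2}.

x_post = [-1.5652, 4.3065]

step 1: x^-=[-3.0300, 1.3000]  P^-=[0.8143 0.0640; 0.0640 0.7500]  H_jac=[-0.9938 0.0000; 0.0000 -0.9636]  S=[0.9442 0.0743; 0.0743 0.9263]  K=[-0.8572 0.0022; -0.0060 -0.7797]  nu=[-2.5186, -3.2375]  x^+=[-0.8780, 3.8393]  P^+=[0.1207 0.0110; 0.0110 0.1862]
step 2: x^-=[-0.4940, 3.8393]  P^-=[0.3948 0.0397; 0.0397 0.2862]  H_jac=[0.8804 0.0000; 0.0000 0.6425]  S=[0.4460 0.0354; 0.0354 0.3481]  K=[0.7798 -0.0062; 0.0366 0.5244]  nu=[-1.3658, 0.9863]  x^+=[-1.5652, 4.3065]  P^+=[0.1239 0.0136; 0.0136 0.1885]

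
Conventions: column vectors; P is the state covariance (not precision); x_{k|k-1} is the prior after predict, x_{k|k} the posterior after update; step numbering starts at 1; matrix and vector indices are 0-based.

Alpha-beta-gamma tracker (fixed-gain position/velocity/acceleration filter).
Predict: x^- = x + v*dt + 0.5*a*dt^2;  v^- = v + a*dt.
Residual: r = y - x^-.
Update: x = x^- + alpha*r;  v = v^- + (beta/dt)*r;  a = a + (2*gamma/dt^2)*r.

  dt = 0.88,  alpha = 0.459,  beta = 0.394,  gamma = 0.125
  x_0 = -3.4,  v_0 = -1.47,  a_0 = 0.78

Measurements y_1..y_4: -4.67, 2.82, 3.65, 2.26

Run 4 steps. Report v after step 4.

v_post = 6.0797

step 1: x_pred=-4.3916  r=-0.2784  x^+=-4.5194  v^+=-0.9083  a^+=0.6901
step 2: x_pred=-5.0514  r=7.8714  x^+=-1.4384  v^+=3.2233  a^+=3.2313
step 3: x_pred=2.6492  r=1.0008  x^+=3.1086  v^+=6.5149  a^+=3.5543
step 4: x_pred=10.2179  r=-7.9579  x^+=6.5652  v^+=6.0797  a^+=0.9853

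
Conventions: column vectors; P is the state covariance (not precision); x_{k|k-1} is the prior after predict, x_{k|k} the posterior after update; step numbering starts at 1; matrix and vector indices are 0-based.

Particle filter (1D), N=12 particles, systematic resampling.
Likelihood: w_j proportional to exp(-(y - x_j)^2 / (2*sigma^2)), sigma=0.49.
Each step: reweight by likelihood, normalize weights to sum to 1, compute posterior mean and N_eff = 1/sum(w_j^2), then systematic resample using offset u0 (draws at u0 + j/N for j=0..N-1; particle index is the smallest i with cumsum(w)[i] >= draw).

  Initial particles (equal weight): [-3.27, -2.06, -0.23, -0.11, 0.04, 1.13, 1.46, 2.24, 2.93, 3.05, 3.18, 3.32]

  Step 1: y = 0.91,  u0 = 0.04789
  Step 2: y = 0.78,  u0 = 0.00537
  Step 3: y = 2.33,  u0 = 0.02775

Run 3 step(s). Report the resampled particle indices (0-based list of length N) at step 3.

resampled_idx = [1, 2, 4, 5, 7, 8, 10, 10, 10, 11, 11, 11]

step 1: w=[0.0000, 0.0000, 0.0361, 0.0619, 0.1117, 0.4886, 0.2879, 0.0136, 0.0001, 0.0000, 0.0000, 0.0000]  mean=0.9927  Neff=2.9460  idx=[3, 4, 5, 5, 5, 5, 5, 5, 6, 6, 6, 6]
step 2: w=[0.0287, 0.0478, 0.1159, 0.1159, 0.1159, 0.1159, 0.1159, 0.1159, 0.0571, 0.0571, 0.0571, 0.0571]  mean=1.1176  Neff=10.3434  idx=[0, 2, 2, 3, 4, 4, 5, 6, 7, 7, 9, 10]
step 3: w=[0.0000, 0.0578, 0.0578, 0.0578, 0.0578, 0.0578, 0.0578, 0.0578, 0.0578, 0.0578, 0.2398, 0.2398]  mean=1.2883  Neff=6.8915  idx=[1, 2, 4, 5, 7, 8, 10, 10, 10, 11, 11, 11]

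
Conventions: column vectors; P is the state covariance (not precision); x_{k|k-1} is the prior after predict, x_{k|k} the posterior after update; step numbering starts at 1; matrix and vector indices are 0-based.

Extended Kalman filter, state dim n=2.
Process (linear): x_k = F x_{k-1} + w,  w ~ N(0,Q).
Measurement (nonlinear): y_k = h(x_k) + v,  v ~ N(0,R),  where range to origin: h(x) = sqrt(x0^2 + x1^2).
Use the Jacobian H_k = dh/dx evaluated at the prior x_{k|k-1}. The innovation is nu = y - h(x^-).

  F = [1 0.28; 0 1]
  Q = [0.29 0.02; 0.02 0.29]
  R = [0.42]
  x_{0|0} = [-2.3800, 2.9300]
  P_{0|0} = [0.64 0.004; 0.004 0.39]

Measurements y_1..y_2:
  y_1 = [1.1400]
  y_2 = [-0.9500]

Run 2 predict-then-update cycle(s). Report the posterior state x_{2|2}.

step 1: x^-=[-1.5596, 2.9300]  P^-=[0.9628 0.1332; 0.1332 0.6800]  H_jac=[-0.4699 0.8827]  S=[1.0519]  K=[-0.3183; 0.5111]  nu=[-2.1792]  x^+=[-0.8660, 1.8161]  P^+=[0.8562 0.3043; 0.3043 0.4052]
step 2: x^-=[-0.3575, 1.8161]  P^-=[1.3484 0.4378; 0.4378 0.6952]  H_jac=[-0.1931 0.9812]  S=[0.9736]  K=[0.1737; 0.6137]  nu=[-2.8010]  x^+=[-0.8440, 0.0971]  P^+=[1.3191 0.3340; 0.3340 0.3284]

x_post = [-0.8440, 0.0971]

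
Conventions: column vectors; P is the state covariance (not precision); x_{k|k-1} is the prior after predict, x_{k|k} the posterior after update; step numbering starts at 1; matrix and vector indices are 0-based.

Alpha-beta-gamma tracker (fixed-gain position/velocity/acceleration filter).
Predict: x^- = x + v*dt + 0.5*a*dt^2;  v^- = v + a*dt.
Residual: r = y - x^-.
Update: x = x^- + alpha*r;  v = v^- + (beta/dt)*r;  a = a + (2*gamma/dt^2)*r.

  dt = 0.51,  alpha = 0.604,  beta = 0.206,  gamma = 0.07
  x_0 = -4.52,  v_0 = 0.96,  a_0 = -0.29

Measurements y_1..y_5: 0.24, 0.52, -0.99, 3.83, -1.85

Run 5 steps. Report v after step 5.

v_post = 1.9197

step 1: x_pred=-4.0681  r=4.3081  x^+=-1.4660  v^+=2.5522  a^+=2.0289
step 2: x_pred=0.0995  r=0.4205  x^+=0.3535  v^+=3.7568  a^+=2.2552
step 3: x_pred=2.5627  r=-3.5527  x^+=0.4169  v^+=3.4719  a^+=0.3429
step 4: x_pred=2.2322  r=1.5978  x^+=3.1973  v^+=4.2922  a^+=1.2030
step 5: x_pred=5.5427  r=-7.3927  x^+=1.0775  v^+=1.9197  a^+=-2.7762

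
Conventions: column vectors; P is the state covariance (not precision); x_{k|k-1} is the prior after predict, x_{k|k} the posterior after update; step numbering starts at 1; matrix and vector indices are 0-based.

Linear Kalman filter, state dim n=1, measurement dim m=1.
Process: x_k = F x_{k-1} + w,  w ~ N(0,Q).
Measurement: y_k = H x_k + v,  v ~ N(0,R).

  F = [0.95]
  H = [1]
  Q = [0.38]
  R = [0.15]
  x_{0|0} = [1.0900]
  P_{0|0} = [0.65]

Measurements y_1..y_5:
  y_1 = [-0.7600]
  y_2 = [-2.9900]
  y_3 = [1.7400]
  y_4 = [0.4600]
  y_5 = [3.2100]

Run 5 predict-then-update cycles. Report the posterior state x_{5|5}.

step 1: x^-=[1.0355]  P^-=[0.9666]  S=[1.1166]  K=[0.8657]  nu=[-1.7955]  x^+=[-0.5188]  P^+=[0.1298]
step 2: x^-=[-0.4929]  P^-=[0.4972]  S=[0.6472]  K=[0.7682]  nu=[-2.4971]  x^+=[-2.4112]  P^+=[0.1152]
step 3: x^-=[-2.2907]  P^-=[0.4840]  S=[0.6340]  K=[0.7634]  nu=[4.0307]  x^+=[0.7864]  P^+=[0.1145]
step 4: x^-=[0.7471]  P^-=[0.4833]  S=[0.6333]  K=[0.7632]  nu=[-0.2871]  x^+=[0.5280]  P^+=[0.1145]
step 5: x^-=[0.5016]  P^-=[0.4833]  S=[0.6333]  K=[0.7632]  nu=[2.7084]  x^+=[2.5685]  P^+=[0.1145]

x_post = [2.5685]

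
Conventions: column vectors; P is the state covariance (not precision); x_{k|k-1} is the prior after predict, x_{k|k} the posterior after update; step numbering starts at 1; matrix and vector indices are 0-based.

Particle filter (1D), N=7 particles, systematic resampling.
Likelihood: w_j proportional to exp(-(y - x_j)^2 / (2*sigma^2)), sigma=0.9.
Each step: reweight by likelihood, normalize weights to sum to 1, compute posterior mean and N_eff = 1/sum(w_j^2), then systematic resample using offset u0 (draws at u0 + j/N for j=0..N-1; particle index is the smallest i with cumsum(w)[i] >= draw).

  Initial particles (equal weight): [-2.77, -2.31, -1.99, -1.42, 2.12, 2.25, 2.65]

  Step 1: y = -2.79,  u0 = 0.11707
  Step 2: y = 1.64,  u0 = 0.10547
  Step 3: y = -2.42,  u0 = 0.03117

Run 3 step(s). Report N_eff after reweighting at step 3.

step 1: w=[0.3502, 0.3039, 0.2360, 0.1100, 0.0000, 0.0000, 0.0000]  mean=-2.2977  Neff=3.5367  idx=[0, 0, 1, 1, 2, 2, 3]
step 2: w=[0.0016, 0.0016, 0.0172, 0.0172, 0.0768, 0.0768, 0.8088]  mean=-1.5425  Neff=1.5004  idx=[4, 6, 6, 6, 6, 6, 6]
step 3: w=[0.2161, 0.1307, 0.1307, 0.1307, 0.1307, 0.1307, 0.1307]  mean=-1.5432  Neff=6.7063  idx=[0, 0, 1, 2, 3, 5, 6]

N_eff = 6.7063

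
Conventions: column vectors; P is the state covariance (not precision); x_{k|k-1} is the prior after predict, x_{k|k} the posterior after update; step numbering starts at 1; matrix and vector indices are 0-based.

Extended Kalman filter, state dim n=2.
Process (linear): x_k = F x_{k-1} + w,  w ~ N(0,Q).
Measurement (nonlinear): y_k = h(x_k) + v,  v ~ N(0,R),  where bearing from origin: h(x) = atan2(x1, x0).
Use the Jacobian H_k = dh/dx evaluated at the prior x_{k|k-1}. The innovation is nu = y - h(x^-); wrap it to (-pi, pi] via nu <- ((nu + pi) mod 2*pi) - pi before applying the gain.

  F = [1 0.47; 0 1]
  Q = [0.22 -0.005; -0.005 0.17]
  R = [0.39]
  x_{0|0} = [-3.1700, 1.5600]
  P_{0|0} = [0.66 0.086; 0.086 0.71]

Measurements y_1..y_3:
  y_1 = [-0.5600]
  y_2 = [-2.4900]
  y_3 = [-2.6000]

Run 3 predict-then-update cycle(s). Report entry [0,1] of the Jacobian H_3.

H_jac[0,1] = 0.0670

step 1: x^-=[-2.4368, 1.5600]  P^-=[1.1177 0.4147; 0.4147 0.8800]  H_jac=[-0.1863 -0.2911]  S=[0.5484]  K=[-0.5999; -0.6080]  nu=[-3.1321]  x^+=[-0.5577, 3.4645]  P^+=[0.9203 0.2147; 0.2147 0.6773]
step 2: x^-=[1.0706, 3.4645]  P^-=[1.4917 0.5280; 0.5280 0.8473]  H_jac=[-0.2635 0.0814]  S=[0.4765]  K=[-0.7346; -0.1472]  nu=[2.5221]  x^+=[-0.7821, 3.0933]  P^+=[1.2346 0.4765; 0.4765 0.8369]
step 3: x^-=[0.6718, 3.0933]  P^-=[2.0873 0.8648; 0.8648 1.0069]  H_jac=[-0.3087 0.0670]  S=[0.5577]  K=[-1.0515; -0.3577]  nu=[2.3262]  x^+=[-1.7744, 2.2612]  P^+=[1.4707 0.6551; 0.6551 0.9356]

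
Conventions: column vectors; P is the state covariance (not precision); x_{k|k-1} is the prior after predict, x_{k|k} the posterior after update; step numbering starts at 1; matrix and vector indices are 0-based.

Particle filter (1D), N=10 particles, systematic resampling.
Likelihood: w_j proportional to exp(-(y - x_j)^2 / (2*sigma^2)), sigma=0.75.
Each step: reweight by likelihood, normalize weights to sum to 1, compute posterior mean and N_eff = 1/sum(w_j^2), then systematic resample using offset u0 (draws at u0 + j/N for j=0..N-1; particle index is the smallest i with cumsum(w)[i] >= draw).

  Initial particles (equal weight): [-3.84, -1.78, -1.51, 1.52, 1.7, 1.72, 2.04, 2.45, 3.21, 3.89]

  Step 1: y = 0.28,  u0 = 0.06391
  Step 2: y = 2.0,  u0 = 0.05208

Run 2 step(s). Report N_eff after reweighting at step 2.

step 1: w=[0.0000, 0.0311, 0.0783, 0.3444, 0.2250, 0.2139, 0.0861, 0.0206, 0.0007, 0.0000]  mean=1.3285  Neff=4.3490  idx=[2, 3, 3, 3, 4, 4, 4, 5, 5, 6]
step 2: w=[0.0000, 0.1009, 0.1009, 0.1009, 0.1143, 0.1143, 0.1143, 0.1155, 0.1155, 0.1236]  mean=1.6922  Neff=8.9566  idx=[1, 2, 3, 4, 5, 6, 7, 7, 8, 9]

N_eff = 8.9566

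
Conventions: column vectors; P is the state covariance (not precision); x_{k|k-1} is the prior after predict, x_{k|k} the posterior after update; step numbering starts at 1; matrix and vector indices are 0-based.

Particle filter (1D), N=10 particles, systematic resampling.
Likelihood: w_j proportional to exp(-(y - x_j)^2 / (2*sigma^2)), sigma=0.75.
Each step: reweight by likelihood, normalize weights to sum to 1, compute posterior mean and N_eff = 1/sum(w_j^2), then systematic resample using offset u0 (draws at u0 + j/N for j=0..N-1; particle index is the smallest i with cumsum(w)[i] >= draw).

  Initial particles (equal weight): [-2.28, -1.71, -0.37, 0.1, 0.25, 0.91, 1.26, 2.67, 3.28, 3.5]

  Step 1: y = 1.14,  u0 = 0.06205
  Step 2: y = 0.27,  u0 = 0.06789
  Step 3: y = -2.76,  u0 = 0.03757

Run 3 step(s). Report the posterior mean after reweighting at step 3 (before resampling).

post_mean = 0.1409

step 1: w=[0.0000, 0.0002, 0.0425, 0.1233, 0.1595, 0.3078, 0.3185, 0.0403, 0.0055, 0.0023]  mean=0.8510  Neff=4.1613  idx=[3, 3, 4, 5, 5, 5, 6, 6, 6, 7]
step 2: w=[0.1548, 0.1548, 0.1588, 0.1104, 0.1104, 0.1104, 0.0665, 0.0665, 0.0665, 0.0009]  mean=0.6258  Neff=8.1316  idx=[0, 1, 1, 2, 2, 3, 4, 5, 7, 8]
step 3: w=[0.2536, 0.2536, 0.2536, 0.1159, 0.1159, 0.0023, 0.0023, 0.0023, 0.0002, 0.0002]  mean=0.1409  Neff=4.5489  idx=[0, 0, 0, 1, 1, 2, 2, 2, 3, 4]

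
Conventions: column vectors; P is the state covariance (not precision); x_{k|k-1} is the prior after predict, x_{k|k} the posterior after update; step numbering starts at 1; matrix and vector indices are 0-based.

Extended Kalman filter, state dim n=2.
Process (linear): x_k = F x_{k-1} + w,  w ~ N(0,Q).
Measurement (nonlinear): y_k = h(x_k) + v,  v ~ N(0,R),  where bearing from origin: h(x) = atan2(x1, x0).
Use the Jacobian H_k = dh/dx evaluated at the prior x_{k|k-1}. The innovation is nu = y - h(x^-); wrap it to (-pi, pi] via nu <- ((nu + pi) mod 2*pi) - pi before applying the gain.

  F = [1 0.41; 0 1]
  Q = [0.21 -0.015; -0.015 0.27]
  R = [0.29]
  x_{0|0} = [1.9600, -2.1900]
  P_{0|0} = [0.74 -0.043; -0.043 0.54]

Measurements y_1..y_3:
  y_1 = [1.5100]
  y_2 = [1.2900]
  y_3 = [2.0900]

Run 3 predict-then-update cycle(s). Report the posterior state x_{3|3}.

step 1: x^-=[1.0621, -2.1900]  P^-=[1.0055 0.1634; 0.1634 0.8100]  H_jac=[0.3697 0.1793]  S=[0.4751]  K=[0.8440; 0.4328]  nu=[2.6292]  x^+=[3.2813, -1.0521]  P^+=[0.6671 -0.0102; -0.0102 0.7210]
step 2: x^-=[2.8499, -1.0521]  P^-=[0.9899 0.2705; 0.2705 0.9910]  H_jac=[0.1140 0.3088]  S=[0.4164]  K=[0.4716; 0.8090]  nu=[1.6436]  x^+=[3.6250, 0.2776]  P^+=[0.8973 0.1116; 0.1116 0.7185]
step 3: x^-=[3.7388, 0.2776]  P^-=[1.3196 0.3912; 0.3912 0.9885]  H_jac=[-0.0197 0.2660]  S=[0.3563]  K=[0.2189; 0.7162]  nu=[2.0159]  x^+=[4.1801, 1.7213]  P^+=[1.3025 0.3353; 0.3353 0.8057]

x_post = [4.1801, 1.7213]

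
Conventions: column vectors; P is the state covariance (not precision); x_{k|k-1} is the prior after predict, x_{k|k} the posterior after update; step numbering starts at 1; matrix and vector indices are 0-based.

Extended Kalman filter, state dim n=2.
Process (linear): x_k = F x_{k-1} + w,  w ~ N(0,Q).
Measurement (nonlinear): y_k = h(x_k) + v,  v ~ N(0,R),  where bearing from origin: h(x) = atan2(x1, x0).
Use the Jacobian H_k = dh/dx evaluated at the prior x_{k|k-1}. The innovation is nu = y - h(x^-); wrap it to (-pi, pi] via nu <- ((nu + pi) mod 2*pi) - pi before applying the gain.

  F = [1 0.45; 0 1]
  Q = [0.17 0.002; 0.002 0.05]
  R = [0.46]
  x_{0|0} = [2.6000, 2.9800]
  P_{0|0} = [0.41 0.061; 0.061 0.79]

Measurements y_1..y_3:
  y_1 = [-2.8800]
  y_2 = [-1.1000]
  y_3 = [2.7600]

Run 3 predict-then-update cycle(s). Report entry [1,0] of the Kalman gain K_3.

step 1: x^-=[3.9410, 2.9800]  P^-=[0.7949 0.4185; 0.4185 0.8400]  H_jac=[-0.1221 0.1614]  S=[0.4772]  K=[-0.0618; 0.1771]  nu=[2.7558]  x^+=[3.7708, 3.4681]  P^+=[0.7931 0.4237; 0.4237 0.8250]
step 2: x^-=[5.3315, 3.4681]  P^-=[1.5115 0.7970; 0.7970 0.8750]  H_jac=[-0.0857 0.1318]  S=[0.4683]  K=[-0.0524; 0.1004]  nu=[-1.6767]  x^+=[5.4193, 3.2998]  P^+=[1.5102 0.7994; 0.7994 0.8703]
step 3: x^-=[6.9042, 3.2998]  P^-=[2.5759 1.1931; 1.1931 0.9203]  H_jac=[-0.0564 0.1179]  S=[0.4651]  K=[-0.0096; 0.0887]  nu=[2.3142]  x^+=[6.8819, 3.5051]  P^+=[2.5759 1.1935; 1.1935 0.9167]

K[1,0] = 0.0887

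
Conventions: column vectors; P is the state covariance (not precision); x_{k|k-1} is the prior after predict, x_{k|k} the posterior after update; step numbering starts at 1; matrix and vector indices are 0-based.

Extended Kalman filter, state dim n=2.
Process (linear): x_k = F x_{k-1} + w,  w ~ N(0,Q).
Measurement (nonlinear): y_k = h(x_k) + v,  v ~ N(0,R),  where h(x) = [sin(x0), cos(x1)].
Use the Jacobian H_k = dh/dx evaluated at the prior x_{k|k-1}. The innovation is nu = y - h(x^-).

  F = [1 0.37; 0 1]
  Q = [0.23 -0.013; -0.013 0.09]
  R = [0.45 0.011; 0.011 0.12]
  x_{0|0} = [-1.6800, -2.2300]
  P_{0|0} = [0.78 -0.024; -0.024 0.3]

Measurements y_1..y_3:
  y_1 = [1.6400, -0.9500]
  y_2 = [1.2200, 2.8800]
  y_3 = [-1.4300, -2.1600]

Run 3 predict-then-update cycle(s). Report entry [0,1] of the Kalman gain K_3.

step 1: x^-=[-2.5051, -2.2300]  P^-=[1.0333 0.0740; 0.0740 0.3900]  H_jac=[-0.8042 0.0000; 0.0000 0.7905]  S=[1.1183 -0.0360; -0.0360 0.3637]  K=[-0.7403 0.0875; -0.0260 0.8451]  nu=[2.2344, -0.3375]  x^+=[-4.1887, -2.5733]  P^+=[0.4130 0.0030; 0.0030 0.1279]
step 2: x^-=[-5.1408, -2.5733]  P^-=[0.6628 0.0373; 0.0373 0.2179]  H_jac=[0.4154 0.0000; 0.0000 0.5382]  S=[0.5644 0.0193; 0.0193 0.1831]  K=[0.4858 0.0583; 0.0055 0.6399]  nu=[0.3104, 3.7228]  x^+=[-4.7728, -0.1893]  P^+=[0.5278 0.0229; 0.0229 0.1428]
step 3: x^-=[-4.8429, -0.1893]  P^-=[0.7943 0.0628; 0.0628 0.2328]  H_jac=[0.1301 0.0000; 0.0000 0.1882]  S=[0.4634 0.0125; 0.0125 0.1282]  K=[0.2211 0.0705; 0.0084 0.3408]  nu=[-2.4215, -3.1421]  x^+=[-5.5997, -1.2804]  P^+=[0.7707 0.0579; 0.0579 0.2178]

K[0,1] = 0.0705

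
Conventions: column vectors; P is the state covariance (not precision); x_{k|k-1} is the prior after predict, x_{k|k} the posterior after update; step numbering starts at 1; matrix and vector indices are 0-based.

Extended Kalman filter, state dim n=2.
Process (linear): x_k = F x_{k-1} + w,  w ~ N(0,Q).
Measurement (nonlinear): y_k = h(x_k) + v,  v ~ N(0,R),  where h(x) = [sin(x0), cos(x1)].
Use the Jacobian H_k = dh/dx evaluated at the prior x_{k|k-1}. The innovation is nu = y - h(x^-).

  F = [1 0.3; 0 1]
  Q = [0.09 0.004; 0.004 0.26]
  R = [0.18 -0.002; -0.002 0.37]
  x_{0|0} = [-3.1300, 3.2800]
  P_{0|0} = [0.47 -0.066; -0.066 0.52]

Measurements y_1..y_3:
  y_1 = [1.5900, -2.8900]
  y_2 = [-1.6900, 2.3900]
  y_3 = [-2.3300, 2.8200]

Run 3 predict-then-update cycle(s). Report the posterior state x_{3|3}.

x_post = [-1.4561, -0.2487]

step 1: x^-=[-2.1460, 3.2800]  P^-=[0.5672 0.0940; 0.0940 0.7800]  H_jac=[-0.5440 0.0000; 0.0000 0.1380]  S=[0.3479 -0.0091; -0.0091 0.3848]  K=[-0.8867 0.0128; -0.1398 0.2763]  nu=[2.4291, -1.8996]  x^+=[-4.3242, 2.4155]  P^+=[0.2934 0.0473; 0.0473 0.7431]
step 2: x^-=[-3.5996, 2.4155]  P^-=[0.4787 0.2742; 0.2742 1.0031]  H_jac=[-0.8969 0.0000; 0.0000 -0.6640]  S=[0.5651 0.1613; 0.1613 0.8122]  K=[-0.7376 -0.0777; -0.2133 -0.7777]  nu=[-2.1322, 3.1378]  x^+=[-2.2706, 0.4301]  P^+=[0.1479 0.0411; 0.0411 0.4327]
step 3: x^-=[-2.1416, 0.4301]  P^-=[0.3014 0.1749; 0.1749 0.6927]  H_jac=[-0.5403 0.0000; 0.0000 -0.4169]  S=[0.2680 0.0374; 0.0374 0.4904]  K=[-0.5933 -0.1034; -0.2733 -0.5681]  nu=[-1.4885, 1.9111]  x^+=[-1.4561, -0.2487]  P^+=[0.1973 0.0889; 0.0889 0.5028]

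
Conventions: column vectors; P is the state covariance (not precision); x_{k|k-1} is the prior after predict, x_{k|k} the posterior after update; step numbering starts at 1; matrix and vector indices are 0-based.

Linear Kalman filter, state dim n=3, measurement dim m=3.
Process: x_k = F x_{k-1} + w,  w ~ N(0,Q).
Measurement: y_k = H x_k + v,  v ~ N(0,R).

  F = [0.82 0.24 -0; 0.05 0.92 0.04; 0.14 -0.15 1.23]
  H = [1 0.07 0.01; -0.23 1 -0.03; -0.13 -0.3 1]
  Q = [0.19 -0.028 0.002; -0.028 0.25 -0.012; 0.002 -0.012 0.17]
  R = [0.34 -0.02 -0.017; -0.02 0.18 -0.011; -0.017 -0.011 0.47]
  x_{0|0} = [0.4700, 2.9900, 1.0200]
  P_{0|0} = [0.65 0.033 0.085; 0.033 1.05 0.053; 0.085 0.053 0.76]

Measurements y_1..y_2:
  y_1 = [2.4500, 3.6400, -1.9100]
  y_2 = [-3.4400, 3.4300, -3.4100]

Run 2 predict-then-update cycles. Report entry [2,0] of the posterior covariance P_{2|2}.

P_post[2,0] = 0.0227

step 1: x^-=[1.1030, 2.8151, 0.8719]  P^-=[0.7005 0.2591 0.1372; 0.2591 1.1488 -0.0456; 0.1372 -0.0456 1.3645]  S=[1.0852 0.1490 -0.0646; 0.1490 1.2526 -0.4685; -0.0646 -0.4685 1.9616]  K=[0.6641 -0.0021 0.0053; 0.1960 0.8444 -0.0080; 0.1577 0.1628 0.7376]  nu=[1.1412, 1.1047, -1.7940]  x^+=[1.8491, 3.9860, -0.0915]  P^+=[0.2227 0.0385 0.0317; 0.0385 0.1581 0.0360; 0.0317 0.0360 0.3571]
step 2: x^-=[2.4729, 3.7559, -0.4515]  P^-=[0.3640 0.0469 0.0611; 0.0469 0.3913 0.0327; 0.0611 0.0327 0.7142]  S=[0.7138 -0.0321 -0.0167; -0.0321 0.5685 -0.1226; -0.0167 -0.1226 1.1937]  K=[0.5137 -0.0383 0.0030; 0.1347 0.6741 -0.0049; 0.1187 0.1309 0.5985]  nu=[-6.1712, 0.2293, -1.5102]  x^+=[-0.7108, 3.0864, -2.0577]  P^+=[0.1735 0.0234 0.0227; 0.0234 0.1249 0.0285; 0.0227 0.0285 0.2894]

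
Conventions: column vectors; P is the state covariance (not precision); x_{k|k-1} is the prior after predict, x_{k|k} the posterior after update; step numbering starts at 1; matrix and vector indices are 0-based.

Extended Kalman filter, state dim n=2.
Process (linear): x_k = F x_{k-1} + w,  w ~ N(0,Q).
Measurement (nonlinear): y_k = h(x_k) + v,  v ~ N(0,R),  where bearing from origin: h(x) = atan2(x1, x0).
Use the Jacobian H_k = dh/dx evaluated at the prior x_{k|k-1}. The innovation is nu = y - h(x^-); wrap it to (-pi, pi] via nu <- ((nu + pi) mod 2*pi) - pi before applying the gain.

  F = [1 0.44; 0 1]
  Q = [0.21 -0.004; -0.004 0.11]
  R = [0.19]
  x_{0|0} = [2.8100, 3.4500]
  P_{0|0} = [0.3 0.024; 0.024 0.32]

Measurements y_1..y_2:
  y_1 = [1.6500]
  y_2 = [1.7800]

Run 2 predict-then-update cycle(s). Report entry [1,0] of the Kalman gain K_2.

K[1,0] = 0.1923

step 1: x^-=[4.3280, 3.4500]  P^-=[0.5931 0.1608; 0.1608 0.4300]  H_jac=[-0.1126 0.1413]  S=[0.2010]  K=[-0.2193; 0.2122]  nu=[0.9770]  x^+=[4.1138, 3.6573]  P^+=[0.5834 0.1702; 0.1702 0.4210]
step 2: x^-=[5.7230, 3.6573]  P^-=[1.0246 0.3514; 0.3514 0.5310]  H_jac=[-0.0793 0.1241]  S=[0.1977]  K=[-0.1904; 0.1923]  nu=[1.2114]  x^+=[5.4923, 3.8902]  P^+=[1.0175 0.3586; 0.3586 0.5236]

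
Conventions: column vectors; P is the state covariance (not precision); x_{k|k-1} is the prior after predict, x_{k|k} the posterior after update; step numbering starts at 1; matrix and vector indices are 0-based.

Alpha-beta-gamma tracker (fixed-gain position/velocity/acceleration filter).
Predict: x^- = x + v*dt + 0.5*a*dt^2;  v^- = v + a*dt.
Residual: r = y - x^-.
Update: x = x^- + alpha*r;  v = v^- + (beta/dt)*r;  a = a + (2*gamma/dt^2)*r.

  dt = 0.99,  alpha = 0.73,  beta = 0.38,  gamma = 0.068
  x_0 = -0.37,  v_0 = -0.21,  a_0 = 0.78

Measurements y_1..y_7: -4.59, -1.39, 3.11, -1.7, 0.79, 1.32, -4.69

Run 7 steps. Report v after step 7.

v_post = -1.6774

step 1: x_pred=-0.1957  r=-4.3943  x^+=-3.4035  v^+=-1.1245  a^+=0.1702
step 2: x_pred=-4.4334  r=3.0434  x^+=-2.2117  v^+=0.2122  a^+=0.5925
step 3: x_pred=-1.7113  r=4.8213  x^+=1.8083  v^+=2.6494  a^+=1.2615
step 4: x_pred=5.0494  r=-6.7494  x^+=0.1223  v^+=1.3076  a^+=0.3250
step 5: x_pred=1.5762  r=-0.7862  x^+=1.0023  v^+=1.3276  a^+=0.2159
step 6: x_pred=2.4224  r=-1.1024  x^+=1.6177  v^+=1.1182  a^+=0.0629
step 7: x_pred=2.7555  r=-7.4455  x^+=-2.6797  v^+=-1.6774  a^+=-0.9702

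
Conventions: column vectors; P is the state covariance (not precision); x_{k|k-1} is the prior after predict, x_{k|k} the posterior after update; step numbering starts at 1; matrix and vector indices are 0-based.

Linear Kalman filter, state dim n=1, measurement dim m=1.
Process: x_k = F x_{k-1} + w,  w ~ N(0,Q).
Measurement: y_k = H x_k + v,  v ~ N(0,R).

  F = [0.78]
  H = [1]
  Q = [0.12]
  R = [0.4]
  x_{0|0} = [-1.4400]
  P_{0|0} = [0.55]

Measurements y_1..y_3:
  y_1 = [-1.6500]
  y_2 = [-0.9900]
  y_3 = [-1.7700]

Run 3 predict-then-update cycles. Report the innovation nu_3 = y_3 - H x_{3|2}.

step 1: x^-=[-1.1232]  P^-=[0.4546]  S=[0.8546]  K=[0.5320]  nu=[-0.5268]  x^+=[-1.4034]  P^+=[0.2128]
step 2: x^-=[-1.0947]  P^-=[0.2495]  S=[0.6495]  K=[0.3841]  nu=[0.1047]  x^+=[-1.0545]  P^+=[0.1536]
step 3: x^-=[-0.8225]  P^-=[0.2135]  S=[0.6135]  K=[0.3480]  nu=[-0.9475]  x^+=[-1.1522]  P^+=[0.1392]

innov = [-0.9475]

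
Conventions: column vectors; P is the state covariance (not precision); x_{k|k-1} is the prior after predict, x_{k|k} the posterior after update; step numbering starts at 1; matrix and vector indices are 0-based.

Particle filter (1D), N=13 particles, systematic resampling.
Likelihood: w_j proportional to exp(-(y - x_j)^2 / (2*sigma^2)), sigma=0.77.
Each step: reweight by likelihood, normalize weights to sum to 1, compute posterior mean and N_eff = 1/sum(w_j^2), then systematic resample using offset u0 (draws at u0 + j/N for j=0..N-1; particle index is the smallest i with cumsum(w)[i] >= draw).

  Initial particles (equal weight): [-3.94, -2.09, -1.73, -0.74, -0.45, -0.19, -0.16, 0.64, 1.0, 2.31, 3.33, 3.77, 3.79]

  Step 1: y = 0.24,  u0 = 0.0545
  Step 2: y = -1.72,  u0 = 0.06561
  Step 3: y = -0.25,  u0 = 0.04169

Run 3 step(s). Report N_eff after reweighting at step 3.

N_eff = 12.7232

step 1: w=[0.0000, 0.0023, 0.0086, 0.1009, 0.1519, 0.1941, 0.1983, 0.1983, 0.1394, 0.0061, 0.0001, 0.0000, 0.0000]  mean=0.0493  Neff=5.9135  idx=[3, 4, 4, 5, 5, 5, 6, 6, 7, 7, 7, 8, 8]
step 2: w=[0.2675, 0.1543, 0.1543, 0.0835, 0.0835, 0.0835, 0.0772, 0.0772, 0.0055, 0.0055, 0.0055, 0.0012, 0.0012]  mean=-0.3963  Neff=6.5724  idx=[0, 0, 0, 1, 1, 2, 2, 3, 4, 5, 6, 7, 9]
step 3: w=[0.0692, 0.0692, 0.0692, 0.0819, 0.0819, 0.0819, 0.0819, 0.0844, 0.0844, 0.0844, 0.0841, 0.0841, 0.0434]  mean=-0.3482  Neff=12.7232  idx=[0, 1, 2, 3, 4, 5, 6, 7, 8, 9, 10, 11, 12]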